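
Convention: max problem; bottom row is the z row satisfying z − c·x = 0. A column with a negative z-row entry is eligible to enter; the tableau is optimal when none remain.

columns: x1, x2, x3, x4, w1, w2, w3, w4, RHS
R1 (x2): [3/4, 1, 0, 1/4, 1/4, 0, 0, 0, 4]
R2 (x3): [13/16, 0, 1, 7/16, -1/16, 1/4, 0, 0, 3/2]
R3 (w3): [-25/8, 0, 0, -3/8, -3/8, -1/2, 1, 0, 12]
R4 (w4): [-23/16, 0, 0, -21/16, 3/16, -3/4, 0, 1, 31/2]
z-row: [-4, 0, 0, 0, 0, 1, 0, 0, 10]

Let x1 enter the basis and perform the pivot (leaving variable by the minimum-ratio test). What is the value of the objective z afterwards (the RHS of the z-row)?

Ratio test on column x1 — row 1: 4/(3/4) = 16/3; row 2: (3/2)/(13/16) = 24/13; row 3: entry -25/8 ≤ 0; row 4: entry -23/16 ≤ 0. Minimum is 24/13 at row 2 (x3 leaves); pivot element 13/16.
Pivot on row 2; the z-row RHS becomes 10 − (-4)·(24/13) = 226/13.

226/13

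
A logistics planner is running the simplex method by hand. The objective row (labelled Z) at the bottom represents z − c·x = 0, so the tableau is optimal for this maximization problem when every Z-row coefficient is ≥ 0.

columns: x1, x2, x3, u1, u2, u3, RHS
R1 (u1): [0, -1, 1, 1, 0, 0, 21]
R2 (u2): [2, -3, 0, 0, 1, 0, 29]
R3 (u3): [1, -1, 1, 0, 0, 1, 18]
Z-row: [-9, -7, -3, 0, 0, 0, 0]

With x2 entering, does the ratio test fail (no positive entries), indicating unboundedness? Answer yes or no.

yes

Every constraint-row entry in column x2 is ≤ 0, so increasing x2 is unbounded.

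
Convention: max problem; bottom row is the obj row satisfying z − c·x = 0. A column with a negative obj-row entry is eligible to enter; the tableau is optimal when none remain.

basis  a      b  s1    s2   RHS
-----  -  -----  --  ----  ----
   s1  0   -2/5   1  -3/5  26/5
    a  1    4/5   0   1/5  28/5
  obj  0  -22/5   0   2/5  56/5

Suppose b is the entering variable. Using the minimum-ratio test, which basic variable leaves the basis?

Column b entries and ratios — s1: -2/5 ≤ 0, skip; a: (28/5)/(4/5) = 7.
Smallest ratio is 7 in the row of a, so a leaves.

a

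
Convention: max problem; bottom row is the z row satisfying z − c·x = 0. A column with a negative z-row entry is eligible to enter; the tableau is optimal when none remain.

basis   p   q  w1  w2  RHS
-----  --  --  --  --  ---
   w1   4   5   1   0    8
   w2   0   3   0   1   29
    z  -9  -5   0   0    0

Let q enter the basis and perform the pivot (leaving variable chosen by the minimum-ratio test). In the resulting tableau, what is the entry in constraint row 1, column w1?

1/5

Ratio test on column q — row 1: 8/5 = 8/5; row 2: 29/3 = 29/3. Minimum is 8/5 at row 1 (w1 leaves); pivot element 5.
Divide row 1 by 5; eliminate column q from the other rows.
In the new row 1, the w1 entry is the old entry divided by the pivot: 1/5 = 1/5.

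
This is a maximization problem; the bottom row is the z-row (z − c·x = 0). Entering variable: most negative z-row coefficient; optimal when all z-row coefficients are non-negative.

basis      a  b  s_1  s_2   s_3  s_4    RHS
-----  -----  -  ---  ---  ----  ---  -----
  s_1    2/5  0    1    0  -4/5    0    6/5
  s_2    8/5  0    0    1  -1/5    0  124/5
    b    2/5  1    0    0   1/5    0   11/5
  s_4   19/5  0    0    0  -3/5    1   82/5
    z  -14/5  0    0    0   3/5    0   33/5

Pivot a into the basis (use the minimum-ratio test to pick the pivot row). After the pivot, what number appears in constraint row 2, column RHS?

Ratio test on column a — row 1: (6/5)/(2/5) = 3; row 2: (124/5)/(8/5) = 31/2; row 3: (11/5)/(2/5) = 11/2; row 4: (82/5)/(19/5) = 82/19. Minimum is 3 at row 1 (s_1 leaves); pivot element 2/5.
Divide row 1 by 2/5; eliminate column a from the other rows.
Row 2 update in column RHS: 124/5 − (8/5)·3 = 20.

20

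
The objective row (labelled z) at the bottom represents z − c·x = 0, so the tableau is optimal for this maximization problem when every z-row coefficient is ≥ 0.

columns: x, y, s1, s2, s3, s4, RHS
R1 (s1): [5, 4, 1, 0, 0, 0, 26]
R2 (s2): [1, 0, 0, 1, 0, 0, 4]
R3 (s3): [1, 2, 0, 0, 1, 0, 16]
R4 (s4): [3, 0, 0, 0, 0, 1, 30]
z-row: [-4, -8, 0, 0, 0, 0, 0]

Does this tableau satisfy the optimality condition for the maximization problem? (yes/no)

no

The z-row has a negative entry -8 in column y, so it is not optimal.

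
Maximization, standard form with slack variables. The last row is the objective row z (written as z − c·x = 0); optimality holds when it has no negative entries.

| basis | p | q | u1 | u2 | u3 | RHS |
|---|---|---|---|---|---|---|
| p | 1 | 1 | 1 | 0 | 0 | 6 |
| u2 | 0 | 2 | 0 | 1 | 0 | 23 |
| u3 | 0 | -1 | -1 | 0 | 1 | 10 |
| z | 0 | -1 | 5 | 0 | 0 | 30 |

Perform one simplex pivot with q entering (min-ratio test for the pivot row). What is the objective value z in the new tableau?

36

Ratio test on column q — row 1: 6/1 = 6; row 2: 23/2 = 23/2; row 3: entry -1 ≤ 0. Minimum is 6 at row 1 (p leaves); pivot element 1.
Pivot on row 1; the z-row RHS becomes 30 − (-1)·6 = 36.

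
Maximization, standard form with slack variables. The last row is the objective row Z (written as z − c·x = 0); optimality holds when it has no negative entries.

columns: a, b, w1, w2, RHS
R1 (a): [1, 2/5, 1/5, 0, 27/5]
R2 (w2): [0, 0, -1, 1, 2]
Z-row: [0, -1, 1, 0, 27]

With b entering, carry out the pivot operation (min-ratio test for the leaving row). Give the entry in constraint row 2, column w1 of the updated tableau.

Ratio test on column b — row 1: (27/5)/(2/5) = 27/2; row 2: entry 0 ≤ 0. Minimum is 27/2 at row 1 (a leaves); pivot element 2/5.
Divide row 1 by 2/5; eliminate column b from the other rows.
Row 2 update in column w1: -1 − 0·(1/2) = -1.

-1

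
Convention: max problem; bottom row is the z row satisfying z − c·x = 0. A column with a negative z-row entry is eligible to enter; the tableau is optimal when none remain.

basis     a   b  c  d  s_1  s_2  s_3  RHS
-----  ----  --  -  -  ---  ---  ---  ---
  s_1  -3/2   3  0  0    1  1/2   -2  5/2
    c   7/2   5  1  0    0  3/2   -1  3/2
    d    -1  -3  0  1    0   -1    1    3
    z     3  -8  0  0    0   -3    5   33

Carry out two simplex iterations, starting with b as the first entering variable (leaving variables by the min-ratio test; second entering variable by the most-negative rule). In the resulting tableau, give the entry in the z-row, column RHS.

36

Ratio test on column b — row 1: (5/2)/3 = 5/6; row 2: (3/2)/5 = 3/10; row 3: entry -3 ≤ 0. Minimum is 3/10 at row 2 (c leaves); pivot element 5.
Divide row 2 by 5; eliminate column b from the other rows.
Second iteration: most negative z-row entry is -3/5 in column s_2, so s_2 enters.
Ratio test on column s_2 — row 1: entry -2/5 ≤ 0; row 2: (3/10)/(3/10) = 1; row 3: entry -1/10 ≤ 0. Minimum is 1 at row 2 (b leaves); pivot element 3/10.
Divide row 2 by 3/10; eliminate column s_2 from the other rows.
After both pivots, the entry at the z-row, column RHS is 36.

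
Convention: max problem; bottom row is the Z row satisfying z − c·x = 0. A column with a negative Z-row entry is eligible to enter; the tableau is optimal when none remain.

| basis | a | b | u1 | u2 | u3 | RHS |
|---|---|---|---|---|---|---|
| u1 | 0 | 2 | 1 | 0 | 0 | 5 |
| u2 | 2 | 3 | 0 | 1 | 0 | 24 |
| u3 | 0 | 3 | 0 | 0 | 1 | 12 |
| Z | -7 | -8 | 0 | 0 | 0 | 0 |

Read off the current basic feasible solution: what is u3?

u3 is basic (row 3); its value is the RHS of that row, 12.

12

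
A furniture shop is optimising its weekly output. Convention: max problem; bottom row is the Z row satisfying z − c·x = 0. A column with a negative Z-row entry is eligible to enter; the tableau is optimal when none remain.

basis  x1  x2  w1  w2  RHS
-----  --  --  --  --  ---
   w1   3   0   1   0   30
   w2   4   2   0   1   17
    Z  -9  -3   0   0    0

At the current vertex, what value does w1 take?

30

w1 is basic (row 1); its value is the RHS of that row, 30.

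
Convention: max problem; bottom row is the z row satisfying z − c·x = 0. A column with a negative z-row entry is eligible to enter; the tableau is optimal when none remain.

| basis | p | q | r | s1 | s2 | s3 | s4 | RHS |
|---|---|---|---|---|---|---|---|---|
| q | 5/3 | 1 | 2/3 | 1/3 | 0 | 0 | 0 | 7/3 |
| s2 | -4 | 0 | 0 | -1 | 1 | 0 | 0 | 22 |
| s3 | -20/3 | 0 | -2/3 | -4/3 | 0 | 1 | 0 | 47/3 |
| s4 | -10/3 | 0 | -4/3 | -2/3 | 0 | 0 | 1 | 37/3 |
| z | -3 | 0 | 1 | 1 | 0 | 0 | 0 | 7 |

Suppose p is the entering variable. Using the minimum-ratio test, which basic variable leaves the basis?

q

Column p entries and ratios — q: (7/3)/(5/3) = 7/5; s2: -4 ≤ 0, skip; s3: -20/3 ≤ 0, skip; s4: -10/3 ≤ 0, skip.
Smallest ratio is 7/5 in the row of q, so q leaves.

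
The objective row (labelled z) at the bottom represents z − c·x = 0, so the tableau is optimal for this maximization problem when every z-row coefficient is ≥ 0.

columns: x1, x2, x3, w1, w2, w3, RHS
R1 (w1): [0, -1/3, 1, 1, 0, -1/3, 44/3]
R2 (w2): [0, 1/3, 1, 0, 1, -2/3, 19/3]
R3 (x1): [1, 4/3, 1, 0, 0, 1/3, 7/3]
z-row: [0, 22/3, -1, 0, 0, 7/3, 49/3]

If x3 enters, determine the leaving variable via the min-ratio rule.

x1

Column x3 entries and ratios — w1: (44/3)/1 = 44/3; w2: (19/3)/1 = 19/3; x1: (7/3)/1 = 7/3.
Smallest ratio is 7/3 in the row of x1, so x1 leaves.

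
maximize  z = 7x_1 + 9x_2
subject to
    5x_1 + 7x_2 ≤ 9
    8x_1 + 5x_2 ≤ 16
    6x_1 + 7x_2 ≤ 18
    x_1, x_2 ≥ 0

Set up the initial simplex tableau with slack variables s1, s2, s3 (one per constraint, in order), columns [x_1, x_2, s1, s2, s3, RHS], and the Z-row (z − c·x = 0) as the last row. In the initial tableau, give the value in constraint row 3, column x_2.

7

Constraint 3 has coefficient 7 on x_2.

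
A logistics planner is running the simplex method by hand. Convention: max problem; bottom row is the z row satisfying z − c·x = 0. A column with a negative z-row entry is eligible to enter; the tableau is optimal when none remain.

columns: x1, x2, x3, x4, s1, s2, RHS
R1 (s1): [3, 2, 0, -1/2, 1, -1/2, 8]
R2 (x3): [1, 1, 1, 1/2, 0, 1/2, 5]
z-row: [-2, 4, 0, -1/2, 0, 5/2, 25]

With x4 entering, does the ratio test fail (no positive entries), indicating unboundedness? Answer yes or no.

Column x4 has positive entries in row(s) 2, so the ratio test bounds it — not unbounded.

no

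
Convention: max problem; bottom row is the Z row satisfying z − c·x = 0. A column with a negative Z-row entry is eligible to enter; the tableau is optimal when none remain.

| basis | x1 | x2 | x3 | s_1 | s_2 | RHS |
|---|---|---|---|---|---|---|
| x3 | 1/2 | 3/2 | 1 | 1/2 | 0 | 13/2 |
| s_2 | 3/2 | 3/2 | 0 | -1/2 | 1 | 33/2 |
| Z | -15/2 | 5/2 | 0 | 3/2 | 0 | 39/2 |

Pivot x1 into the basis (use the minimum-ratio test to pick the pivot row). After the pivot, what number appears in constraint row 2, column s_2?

2/3

Ratio test on column x1 — row 1: (13/2)/(1/2) = 13; row 2: (33/2)/(3/2) = 11. Minimum is 11 at row 2 (s_2 leaves); pivot element 3/2.
Divide row 2 by 3/2; eliminate column x1 from the other rows.
In the new row 2, the s_2 entry is the old entry divided by the pivot: 1/(3/2) = 2/3.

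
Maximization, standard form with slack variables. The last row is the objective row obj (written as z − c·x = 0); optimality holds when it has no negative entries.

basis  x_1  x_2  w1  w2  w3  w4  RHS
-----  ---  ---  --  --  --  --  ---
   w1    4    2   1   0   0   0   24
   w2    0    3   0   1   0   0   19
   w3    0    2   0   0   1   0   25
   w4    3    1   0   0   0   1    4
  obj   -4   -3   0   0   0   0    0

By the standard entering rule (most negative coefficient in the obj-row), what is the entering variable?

x_1

Negative obj-row entries: x_1: -4, x_2: -3.
The most negative is -4 in column x_1, so x_1 enters.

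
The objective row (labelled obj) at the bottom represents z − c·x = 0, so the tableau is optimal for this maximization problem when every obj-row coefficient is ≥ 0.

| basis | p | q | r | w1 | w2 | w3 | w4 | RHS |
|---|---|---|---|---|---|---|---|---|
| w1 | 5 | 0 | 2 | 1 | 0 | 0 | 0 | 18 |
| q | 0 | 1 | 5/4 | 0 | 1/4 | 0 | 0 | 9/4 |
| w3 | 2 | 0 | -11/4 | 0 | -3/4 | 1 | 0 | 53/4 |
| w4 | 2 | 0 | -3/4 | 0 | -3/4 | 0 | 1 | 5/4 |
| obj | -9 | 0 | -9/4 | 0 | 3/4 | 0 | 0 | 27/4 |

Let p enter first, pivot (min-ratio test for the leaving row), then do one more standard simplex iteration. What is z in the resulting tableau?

45/2

Ratio test on column p — row 1: 18/5 = 18/5; row 2: entry 0 ≤ 0; row 3: (53/4)/2 = 53/8; row 4: (5/4)/2 = 5/8. Minimum is 5/8 at row 4 (w4 leaves); pivot element 2.
Pivot on row 4; the obj-row RHS becomes 27/4 − (-9)·(5/8) = 99/8.
Next entering variable (most negative obj-row entry -45/8): r.
Ratio test on column r — row 1: (119/8)/(31/8) = 119/31; row 2: (9/4)/(5/4) = 9/5; row 3: entry -2 ≤ 0; row 4: entry -3/8 ≤ 0. Minimum is 9/5 at row 2 (q leaves); pivot element 5/4.
After the second pivot the obj-row RHS is 99/8 − (-45/8)·(9/5) = 45/2.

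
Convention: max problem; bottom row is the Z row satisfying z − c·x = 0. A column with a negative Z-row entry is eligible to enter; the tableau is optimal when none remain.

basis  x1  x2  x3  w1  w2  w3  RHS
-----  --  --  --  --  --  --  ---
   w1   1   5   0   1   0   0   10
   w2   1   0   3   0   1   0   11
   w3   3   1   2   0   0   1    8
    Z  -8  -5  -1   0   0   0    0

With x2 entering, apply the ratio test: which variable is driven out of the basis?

Column x2 entries and ratios — w1: 10/5 = 2; w2: 0 ≤ 0, skip; w3: 8/1 = 8.
Smallest ratio is 2 in the row of w1, so w1 leaves.

w1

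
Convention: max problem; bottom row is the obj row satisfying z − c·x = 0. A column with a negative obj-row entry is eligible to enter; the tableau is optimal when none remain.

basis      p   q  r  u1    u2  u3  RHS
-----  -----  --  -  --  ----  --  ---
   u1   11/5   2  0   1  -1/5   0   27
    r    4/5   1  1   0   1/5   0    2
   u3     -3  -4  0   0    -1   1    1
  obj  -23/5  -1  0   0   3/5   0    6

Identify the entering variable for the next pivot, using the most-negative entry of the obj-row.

Negative obj-row entries: p: -23/5, q: -1.
The most negative is -23/5 in column p, so p enters.

p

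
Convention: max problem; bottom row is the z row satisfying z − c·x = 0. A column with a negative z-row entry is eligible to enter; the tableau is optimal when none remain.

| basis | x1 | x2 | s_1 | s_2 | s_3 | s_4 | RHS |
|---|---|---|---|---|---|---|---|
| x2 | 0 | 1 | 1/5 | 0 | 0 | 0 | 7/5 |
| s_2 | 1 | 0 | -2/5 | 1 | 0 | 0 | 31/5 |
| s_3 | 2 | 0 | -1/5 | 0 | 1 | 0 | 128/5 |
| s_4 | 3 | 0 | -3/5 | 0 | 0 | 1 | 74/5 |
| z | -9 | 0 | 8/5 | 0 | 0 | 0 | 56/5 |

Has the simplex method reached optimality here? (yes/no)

The z-row has a negative entry -9 in column x1, so it is not optimal.

no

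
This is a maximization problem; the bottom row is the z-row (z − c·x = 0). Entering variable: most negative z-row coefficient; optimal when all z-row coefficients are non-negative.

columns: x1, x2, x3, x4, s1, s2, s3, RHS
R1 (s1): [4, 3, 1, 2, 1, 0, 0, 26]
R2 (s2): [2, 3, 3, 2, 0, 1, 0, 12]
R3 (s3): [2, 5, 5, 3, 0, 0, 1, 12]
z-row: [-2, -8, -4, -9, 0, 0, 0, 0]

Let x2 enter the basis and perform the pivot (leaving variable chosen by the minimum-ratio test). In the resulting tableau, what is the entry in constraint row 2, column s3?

Ratio test on column x2 — row 1: 26/3 = 26/3; row 2: 12/3 = 4; row 3: 12/5 = 12/5. Minimum is 12/5 at row 3 (s3 leaves); pivot element 5.
Divide row 3 by 5; eliminate column x2 from the other rows.
Row 2 update in column s3: 0 − 3·(1/5) = -3/5.

-3/5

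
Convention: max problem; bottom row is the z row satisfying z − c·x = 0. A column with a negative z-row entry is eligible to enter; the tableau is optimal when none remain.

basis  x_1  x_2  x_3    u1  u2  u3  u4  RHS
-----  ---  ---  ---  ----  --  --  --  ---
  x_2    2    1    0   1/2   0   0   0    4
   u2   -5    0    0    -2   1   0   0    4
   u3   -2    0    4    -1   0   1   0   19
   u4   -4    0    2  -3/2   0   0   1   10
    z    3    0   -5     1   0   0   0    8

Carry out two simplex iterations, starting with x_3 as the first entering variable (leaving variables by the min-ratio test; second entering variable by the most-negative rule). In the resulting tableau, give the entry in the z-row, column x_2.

Ratio test on column x_3 — row 1: entry 0 ≤ 0; row 2: entry 0 ≤ 0; row 3: 19/4 = 19/4; row 4: 10/2 = 5. Minimum is 19/4 at row 3 (u3 leaves); pivot element 4.
Divide row 3 by 4; eliminate column x_3 from the other rows.
Second iteration: most negative z-row entry is -1/4 in column u1, so u1 enters.
Ratio test on column u1 — row 1: 4/(1/2) = 8; row 2: entry -2 ≤ 0; row 3: entry -1/4 ≤ 0; row 4: entry -1 ≤ 0. Minimum is 8 at row 1 (x_2 leaves); pivot element 1/2.
Divide row 1 by 1/2; eliminate column u1 from the other rows.
After both pivots, the entry at the z-row, column x_2 is 1/2.

1/2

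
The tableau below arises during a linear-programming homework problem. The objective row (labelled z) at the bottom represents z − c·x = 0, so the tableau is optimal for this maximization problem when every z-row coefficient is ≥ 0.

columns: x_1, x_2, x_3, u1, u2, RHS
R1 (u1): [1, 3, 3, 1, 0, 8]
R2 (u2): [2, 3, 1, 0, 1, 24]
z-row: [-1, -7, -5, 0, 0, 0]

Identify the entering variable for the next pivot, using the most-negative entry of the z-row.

Negative z-row entries: x_1: -1, x_2: -7, x_3: -5.
The most negative is -7 in column x_2, so x_2 enters.

x_2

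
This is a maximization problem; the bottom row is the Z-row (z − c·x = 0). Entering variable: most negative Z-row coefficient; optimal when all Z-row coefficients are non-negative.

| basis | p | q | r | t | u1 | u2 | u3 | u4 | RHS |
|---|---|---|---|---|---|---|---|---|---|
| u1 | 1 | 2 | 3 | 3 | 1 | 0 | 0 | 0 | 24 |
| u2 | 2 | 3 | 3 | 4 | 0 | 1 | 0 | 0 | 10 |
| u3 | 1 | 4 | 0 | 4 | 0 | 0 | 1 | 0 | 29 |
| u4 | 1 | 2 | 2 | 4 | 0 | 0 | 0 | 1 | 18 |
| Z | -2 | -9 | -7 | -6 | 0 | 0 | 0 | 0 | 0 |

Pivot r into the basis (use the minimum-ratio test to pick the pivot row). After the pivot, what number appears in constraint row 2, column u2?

1/3

Ratio test on column r — row 1: 24/3 = 8; row 2: 10/3 = 10/3; row 3: entry 0 ≤ 0; row 4: 18/2 = 9. Minimum is 10/3 at row 2 (u2 leaves); pivot element 3.
Divide row 2 by 3; eliminate column r from the other rows.
In the new row 2, the u2 entry is the old entry divided by the pivot: 1/3 = 1/3.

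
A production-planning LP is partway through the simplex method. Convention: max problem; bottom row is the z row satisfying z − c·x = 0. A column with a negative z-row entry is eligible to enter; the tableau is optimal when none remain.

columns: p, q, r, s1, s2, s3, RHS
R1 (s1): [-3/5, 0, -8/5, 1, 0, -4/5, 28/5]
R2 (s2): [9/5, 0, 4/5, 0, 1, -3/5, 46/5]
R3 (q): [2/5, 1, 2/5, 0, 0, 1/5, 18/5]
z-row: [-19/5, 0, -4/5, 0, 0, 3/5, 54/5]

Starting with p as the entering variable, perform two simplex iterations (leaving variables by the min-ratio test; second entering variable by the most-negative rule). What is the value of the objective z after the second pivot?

100/3

Ratio test on column p — row 1: entry -3/5 ≤ 0; row 2: (46/5)/(9/5) = 46/9; row 3: (18/5)/(2/5) = 9. Minimum is 46/9 at row 2 (s2 leaves); pivot element 9/5.
Pivot on row 2; the z-row RHS becomes 54/5 − (-19/5)·(46/9) = 272/9.
Next entering variable (most negative z-row entry -2/3): s3.
Ratio test on column s3 — row 1: entry -1 ≤ 0; row 2: entry -1/3 ≤ 0; row 3: (14/9)/(1/3) = 14/3. Minimum is 14/3 at row 3 (q leaves); pivot element 1/3.
After the second pivot the z-row RHS is 272/9 − (-2/3)·(14/3) = 100/3.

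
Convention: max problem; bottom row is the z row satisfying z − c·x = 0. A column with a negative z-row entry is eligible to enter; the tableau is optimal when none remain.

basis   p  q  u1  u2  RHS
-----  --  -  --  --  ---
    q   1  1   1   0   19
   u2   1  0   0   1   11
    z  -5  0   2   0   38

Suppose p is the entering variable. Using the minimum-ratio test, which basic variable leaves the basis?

u2

Column p entries and ratios — q: 19/1 = 19; u2: 11/1 = 11.
Smallest ratio is 11 in the row of u2, so u2 leaves.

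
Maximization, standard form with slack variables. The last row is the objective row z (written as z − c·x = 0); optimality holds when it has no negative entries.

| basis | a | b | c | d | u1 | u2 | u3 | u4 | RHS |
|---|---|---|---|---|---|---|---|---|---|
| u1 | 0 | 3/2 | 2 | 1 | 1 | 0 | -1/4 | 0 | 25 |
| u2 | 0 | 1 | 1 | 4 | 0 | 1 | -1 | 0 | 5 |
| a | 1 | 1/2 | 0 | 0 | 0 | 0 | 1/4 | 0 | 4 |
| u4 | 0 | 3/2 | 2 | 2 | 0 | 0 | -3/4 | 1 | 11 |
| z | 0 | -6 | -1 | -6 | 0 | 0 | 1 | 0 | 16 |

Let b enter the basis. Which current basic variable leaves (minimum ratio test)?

u2

Column b entries and ratios — u1: 25/(3/2) = 50/3; u2: 5/1 = 5; a: 4/(1/2) = 8; u4: 11/(3/2) = 22/3.
Smallest ratio is 5 in the row of u2, so u2 leaves.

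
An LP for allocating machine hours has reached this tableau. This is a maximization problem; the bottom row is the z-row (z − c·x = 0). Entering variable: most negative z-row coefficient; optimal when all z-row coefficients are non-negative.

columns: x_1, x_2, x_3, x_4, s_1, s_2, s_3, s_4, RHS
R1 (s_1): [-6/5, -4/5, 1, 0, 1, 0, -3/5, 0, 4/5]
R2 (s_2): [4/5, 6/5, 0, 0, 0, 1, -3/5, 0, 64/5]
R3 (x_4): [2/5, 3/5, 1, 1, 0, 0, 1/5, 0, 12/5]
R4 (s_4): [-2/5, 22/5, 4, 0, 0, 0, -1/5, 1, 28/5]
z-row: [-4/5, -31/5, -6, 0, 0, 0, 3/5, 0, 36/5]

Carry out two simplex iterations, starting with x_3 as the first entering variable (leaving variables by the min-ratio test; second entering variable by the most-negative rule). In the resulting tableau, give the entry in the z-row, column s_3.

7/38

Ratio test on column x_3 — row 1: (4/5)/1 = 4/5; row 2: entry 0 ≤ 0; row 3: (12/5)/1 = 12/5; row 4: (28/5)/4 = 7/5. Minimum is 4/5 at row 1 (s_1 leaves); pivot element 1.
Divide row 1 by 1; eliminate column x_3 from the other rows.
Second iteration: most negative z-row entry is -11 in column x_2, so x_2 enters.
Ratio test on column x_2 — row 1: entry -4/5 ≤ 0; row 2: (64/5)/(6/5) = 32/3; row 3: (8/5)/(7/5) = 8/7; row 4: (12/5)/(38/5) = 6/19. Minimum is 6/19 at row 4 (s_4 leaves); pivot element 38/5.
Divide row 4 by 38/5; eliminate column x_2 from the other rows.
After both pivots, the entry at the z-row, column s_3 is 7/38.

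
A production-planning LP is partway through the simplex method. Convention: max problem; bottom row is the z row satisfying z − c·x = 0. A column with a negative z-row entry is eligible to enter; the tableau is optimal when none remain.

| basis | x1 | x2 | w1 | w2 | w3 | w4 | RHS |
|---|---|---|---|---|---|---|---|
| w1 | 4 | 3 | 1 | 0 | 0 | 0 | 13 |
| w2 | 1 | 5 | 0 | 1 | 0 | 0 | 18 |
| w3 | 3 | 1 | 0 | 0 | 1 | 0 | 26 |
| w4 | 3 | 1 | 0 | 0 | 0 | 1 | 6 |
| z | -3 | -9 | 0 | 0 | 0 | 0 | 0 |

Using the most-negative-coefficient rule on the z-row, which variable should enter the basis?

x2

Negative z-row entries: x1: -3, x2: -9.
The most negative is -9 in column x2, so x2 enters.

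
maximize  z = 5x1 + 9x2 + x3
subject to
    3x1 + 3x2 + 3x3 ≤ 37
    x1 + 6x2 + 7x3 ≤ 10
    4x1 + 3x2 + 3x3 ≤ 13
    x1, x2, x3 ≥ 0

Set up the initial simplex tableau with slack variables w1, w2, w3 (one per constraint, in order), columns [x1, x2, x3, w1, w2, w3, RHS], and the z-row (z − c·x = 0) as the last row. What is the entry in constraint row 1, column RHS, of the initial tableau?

The RHS of constraint 1 is b_1 = 37.

37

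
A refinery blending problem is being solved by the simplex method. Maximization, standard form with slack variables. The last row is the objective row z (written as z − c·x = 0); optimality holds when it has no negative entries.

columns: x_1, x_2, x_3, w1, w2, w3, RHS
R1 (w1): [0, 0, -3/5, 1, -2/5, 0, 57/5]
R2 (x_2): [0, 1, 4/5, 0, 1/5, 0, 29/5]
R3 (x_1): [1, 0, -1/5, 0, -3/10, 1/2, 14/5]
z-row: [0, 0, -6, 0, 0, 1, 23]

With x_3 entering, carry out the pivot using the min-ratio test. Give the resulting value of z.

133/2

Ratio test on column x_3 — row 1: entry -3/5 ≤ 0; row 2: (29/5)/(4/5) = 29/4; row 3: entry -1/5 ≤ 0. Minimum is 29/4 at row 2 (x_2 leaves); pivot element 4/5.
Pivot on row 2; the z-row RHS becomes 23 − (-6)·(29/4) = 133/2.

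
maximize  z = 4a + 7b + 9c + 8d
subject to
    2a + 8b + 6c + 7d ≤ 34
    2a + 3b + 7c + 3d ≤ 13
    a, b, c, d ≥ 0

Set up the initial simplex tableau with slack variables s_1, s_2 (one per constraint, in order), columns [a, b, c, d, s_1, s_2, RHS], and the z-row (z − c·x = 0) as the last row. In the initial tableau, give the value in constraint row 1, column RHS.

The RHS of constraint 1 is b_1 = 34.

34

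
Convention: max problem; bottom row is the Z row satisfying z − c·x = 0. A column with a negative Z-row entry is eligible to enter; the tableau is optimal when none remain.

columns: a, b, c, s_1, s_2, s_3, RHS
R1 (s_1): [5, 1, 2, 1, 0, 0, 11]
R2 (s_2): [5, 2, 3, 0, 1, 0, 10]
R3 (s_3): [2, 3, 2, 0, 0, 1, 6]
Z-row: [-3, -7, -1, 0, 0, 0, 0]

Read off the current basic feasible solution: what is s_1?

11

s_1 is basic (row 1); its value is the RHS of that row, 11.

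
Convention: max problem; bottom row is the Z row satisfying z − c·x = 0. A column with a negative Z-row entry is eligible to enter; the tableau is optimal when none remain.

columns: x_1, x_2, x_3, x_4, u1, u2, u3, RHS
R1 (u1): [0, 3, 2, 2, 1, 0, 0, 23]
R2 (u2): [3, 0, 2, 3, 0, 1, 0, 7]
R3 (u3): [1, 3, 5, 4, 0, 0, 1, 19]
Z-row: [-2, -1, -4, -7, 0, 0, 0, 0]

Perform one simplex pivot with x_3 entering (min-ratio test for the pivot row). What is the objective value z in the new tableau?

Ratio test on column x_3 — row 1: 23/2 = 23/2; row 2: 7/2 = 7/2; row 3: 19/5 = 19/5. Minimum is 7/2 at row 2 (u2 leaves); pivot element 2.
Pivot on row 2; the Z-row RHS becomes 0 − (-4)·(7/2) = 14.

14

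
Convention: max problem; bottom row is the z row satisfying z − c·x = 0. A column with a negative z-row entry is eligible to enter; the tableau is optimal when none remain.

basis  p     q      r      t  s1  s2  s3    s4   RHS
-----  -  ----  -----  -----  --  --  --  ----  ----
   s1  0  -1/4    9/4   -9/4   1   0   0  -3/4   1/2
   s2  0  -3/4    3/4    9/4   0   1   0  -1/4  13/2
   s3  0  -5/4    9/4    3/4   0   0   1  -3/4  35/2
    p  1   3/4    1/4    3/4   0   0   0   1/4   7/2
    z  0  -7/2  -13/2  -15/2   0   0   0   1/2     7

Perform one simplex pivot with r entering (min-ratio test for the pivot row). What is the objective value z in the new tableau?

76/9

Ratio test on column r — row 1: (1/2)/(9/4) = 2/9; row 2: (13/2)/(3/4) = 26/3; row 3: (35/2)/(9/4) = 70/9; row 4: (7/2)/(1/4) = 14. Minimum is 2/9 at row 1 (s1 leaves); pivot element 9/4.
Pivot on row 1; the z-row RHS becomes 7 − (-13/2)·(2/9) = 76/9.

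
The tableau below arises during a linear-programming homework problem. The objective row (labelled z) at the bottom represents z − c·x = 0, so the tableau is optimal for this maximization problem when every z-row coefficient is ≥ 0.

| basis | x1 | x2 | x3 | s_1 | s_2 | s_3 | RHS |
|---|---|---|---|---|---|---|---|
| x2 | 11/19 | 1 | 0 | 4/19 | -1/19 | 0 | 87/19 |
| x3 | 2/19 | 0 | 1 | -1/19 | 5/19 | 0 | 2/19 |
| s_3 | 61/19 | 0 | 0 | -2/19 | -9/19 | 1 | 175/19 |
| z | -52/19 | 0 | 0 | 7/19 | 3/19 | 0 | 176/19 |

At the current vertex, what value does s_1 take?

s_1 is not in the basis, so in the current basic feasible solution s_1 = 0.

0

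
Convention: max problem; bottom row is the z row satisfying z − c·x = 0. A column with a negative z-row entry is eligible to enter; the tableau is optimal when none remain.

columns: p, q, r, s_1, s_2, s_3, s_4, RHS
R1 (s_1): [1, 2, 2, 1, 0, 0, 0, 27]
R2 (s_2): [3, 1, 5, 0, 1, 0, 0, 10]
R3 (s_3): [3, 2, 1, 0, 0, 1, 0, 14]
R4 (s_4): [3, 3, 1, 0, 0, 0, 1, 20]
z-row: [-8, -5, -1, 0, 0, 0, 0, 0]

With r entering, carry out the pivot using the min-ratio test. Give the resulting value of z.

Ratio test on column r — row 1: 27/2 = 27/2; row 2: 10/5 = 2; row 3: 14/1 = 14; row 4: 20/1 = 20. Minimum is 2 at row 2 (s_2 leaves); pivot element 5.
Pivot on row 2; the z-row RHS becomes 0 − (-1)·2 = 2.

2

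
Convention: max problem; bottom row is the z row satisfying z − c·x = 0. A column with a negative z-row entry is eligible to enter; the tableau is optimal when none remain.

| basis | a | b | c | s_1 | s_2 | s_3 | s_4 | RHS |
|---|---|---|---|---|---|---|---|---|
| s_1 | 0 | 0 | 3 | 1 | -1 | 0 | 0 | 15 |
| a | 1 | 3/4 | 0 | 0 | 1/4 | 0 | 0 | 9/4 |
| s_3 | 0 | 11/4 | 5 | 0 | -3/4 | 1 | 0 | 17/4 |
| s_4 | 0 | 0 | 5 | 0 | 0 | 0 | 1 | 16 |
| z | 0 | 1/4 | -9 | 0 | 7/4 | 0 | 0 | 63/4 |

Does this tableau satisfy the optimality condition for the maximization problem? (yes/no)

The z-row has a negative entry -9 in column c, so it is not optimal.

no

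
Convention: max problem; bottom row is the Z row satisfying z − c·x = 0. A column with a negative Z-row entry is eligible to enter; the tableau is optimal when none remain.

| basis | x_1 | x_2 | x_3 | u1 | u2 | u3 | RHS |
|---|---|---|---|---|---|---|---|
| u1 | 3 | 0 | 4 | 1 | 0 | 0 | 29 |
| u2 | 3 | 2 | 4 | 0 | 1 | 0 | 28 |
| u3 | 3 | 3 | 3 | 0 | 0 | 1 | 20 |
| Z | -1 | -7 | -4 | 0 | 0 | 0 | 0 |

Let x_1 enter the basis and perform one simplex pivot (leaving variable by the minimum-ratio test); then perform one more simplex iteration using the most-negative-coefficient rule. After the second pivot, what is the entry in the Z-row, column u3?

7/3

Ratio test on column x_1 — row 1: 29/3 = 29/3; row 2: 28/3 = 28/3; row 3: 20/3 = 20/3. Minimum is 20/3 at row 3 (u3 leaves); pivot element 3.
Divide row 3 by 3; eliminate column x_1 from the other rows.
Second iteration: most negative Z-row entry is -6 in column x_2, so x_2 enters.
Ratio test on column x_2 — row 1: entry -3 ≤ 0; row 2: entry -1 ≤ 0; row 3: (20/3)/1 = 20/3. Minimum is 20/3 at row 3 (x_1 leaves); pivot element 1.
Divide row 3 by 1; eliminate column x_2 from the other rows.
After both pivots, the entry at the Z-row, column u3 is 7/3.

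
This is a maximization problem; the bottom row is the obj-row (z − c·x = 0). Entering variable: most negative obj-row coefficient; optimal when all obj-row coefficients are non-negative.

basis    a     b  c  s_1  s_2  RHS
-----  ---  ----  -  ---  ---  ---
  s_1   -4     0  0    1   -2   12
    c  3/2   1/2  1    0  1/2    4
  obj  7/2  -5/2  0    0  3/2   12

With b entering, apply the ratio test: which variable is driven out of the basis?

c

Column b entries and ratios — s_1: 0 ≤ 0, skip; c: 4/(1/2) = 8.
Smallest ratio is 8 in the row of c, so c leaves.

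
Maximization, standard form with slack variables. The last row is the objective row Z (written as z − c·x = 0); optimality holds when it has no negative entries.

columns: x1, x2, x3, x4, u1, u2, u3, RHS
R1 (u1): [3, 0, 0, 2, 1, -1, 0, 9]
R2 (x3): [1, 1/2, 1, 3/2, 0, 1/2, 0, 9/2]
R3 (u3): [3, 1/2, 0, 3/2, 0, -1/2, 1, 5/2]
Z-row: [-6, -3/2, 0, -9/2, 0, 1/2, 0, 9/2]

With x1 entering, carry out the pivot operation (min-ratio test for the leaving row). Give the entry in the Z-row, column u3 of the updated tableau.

2

Ratio test on column x1 — row 1: 9/3 = 3; row 2: (9/2)/1 = 9/2; row 3: (5/2)/3 = 5/6. Minimum is 5/6 at row 3 (u3 leaves); pivot element 3.
Divide row 3 by 3; eliminate column x1 from the other rows.
Z-row update in column u3: 0 − (-6)·(1/3) = 2.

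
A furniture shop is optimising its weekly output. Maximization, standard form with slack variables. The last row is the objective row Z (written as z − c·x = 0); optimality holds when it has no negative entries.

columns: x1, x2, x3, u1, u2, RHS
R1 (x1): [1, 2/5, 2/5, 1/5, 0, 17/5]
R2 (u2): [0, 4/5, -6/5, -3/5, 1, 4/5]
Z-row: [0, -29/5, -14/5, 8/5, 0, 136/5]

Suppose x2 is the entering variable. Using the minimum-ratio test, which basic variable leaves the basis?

u2

Column x2 entries and ratios — x1: (17/5)/(2/5) = 17/2; u2: (4/5)/(4/5) = 1.
Smallest ratio is 1 in the row of u2, so u2 leaves.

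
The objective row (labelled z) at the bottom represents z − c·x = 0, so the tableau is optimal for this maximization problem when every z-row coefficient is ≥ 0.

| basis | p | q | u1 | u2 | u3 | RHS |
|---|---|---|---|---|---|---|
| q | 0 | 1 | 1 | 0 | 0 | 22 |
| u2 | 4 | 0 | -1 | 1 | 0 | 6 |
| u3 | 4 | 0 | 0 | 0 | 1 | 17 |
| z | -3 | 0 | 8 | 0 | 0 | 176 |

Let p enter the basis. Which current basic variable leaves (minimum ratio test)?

Column p entries and ratios — q: 0 ≤ 0, skip; u2: 6/4 = 3/2; u3: 17/4 = 17/4.
Smallest ratio is 3/2 in the row of u2, so u2 leaves.

u2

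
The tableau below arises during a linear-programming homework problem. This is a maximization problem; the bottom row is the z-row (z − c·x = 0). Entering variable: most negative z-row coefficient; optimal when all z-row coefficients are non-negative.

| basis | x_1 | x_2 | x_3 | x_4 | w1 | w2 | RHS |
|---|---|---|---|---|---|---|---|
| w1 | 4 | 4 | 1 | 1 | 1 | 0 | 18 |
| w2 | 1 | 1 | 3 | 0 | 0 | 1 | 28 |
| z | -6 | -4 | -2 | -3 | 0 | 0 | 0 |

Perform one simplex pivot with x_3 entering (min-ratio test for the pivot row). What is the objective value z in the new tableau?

Ratio test on column x_3 — row 1: 18/1 = 18; row 2: 28/3 = 28/3. Minimum is 28/3 at row 2 (w2 leaves); pivot element 3.
Pivot on row 2; the z-row RHS becomes 0 − (-2)·(28/3) = 56/3.

56/3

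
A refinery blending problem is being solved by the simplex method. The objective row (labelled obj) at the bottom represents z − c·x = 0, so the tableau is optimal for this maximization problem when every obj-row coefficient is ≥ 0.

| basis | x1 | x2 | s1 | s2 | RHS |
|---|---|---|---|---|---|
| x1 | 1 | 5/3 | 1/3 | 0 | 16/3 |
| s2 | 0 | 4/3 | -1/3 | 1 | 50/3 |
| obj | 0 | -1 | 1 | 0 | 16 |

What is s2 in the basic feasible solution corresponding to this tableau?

50/3

s2 is basic (row 2); its value is the RHS of that row, 50/3.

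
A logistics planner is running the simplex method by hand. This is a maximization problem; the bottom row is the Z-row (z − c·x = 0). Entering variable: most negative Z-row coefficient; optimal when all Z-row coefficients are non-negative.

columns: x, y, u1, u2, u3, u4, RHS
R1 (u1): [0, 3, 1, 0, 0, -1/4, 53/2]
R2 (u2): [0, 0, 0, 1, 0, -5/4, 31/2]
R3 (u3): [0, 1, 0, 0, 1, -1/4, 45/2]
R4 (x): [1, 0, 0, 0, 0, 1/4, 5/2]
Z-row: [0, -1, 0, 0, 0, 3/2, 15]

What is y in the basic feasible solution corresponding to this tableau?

0

y is not in the basis, so in the current basic feasible solution y = 0.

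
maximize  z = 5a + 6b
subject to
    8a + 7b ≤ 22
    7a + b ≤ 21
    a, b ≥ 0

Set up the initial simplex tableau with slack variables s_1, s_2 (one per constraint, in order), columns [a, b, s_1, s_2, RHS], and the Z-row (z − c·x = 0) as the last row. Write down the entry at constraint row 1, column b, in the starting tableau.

Constraint 1 has coefficient 7 on b.

7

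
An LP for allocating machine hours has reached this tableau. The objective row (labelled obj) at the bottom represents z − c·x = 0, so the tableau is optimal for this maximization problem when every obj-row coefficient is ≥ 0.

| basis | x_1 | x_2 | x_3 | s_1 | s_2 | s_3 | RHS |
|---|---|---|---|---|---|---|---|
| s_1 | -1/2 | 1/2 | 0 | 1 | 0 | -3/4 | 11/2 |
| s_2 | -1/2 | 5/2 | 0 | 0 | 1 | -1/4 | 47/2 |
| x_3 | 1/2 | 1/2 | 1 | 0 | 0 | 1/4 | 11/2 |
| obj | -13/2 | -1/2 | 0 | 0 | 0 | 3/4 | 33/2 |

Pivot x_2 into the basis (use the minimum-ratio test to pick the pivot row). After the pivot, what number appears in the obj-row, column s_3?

Ratio test on column x_2 — row 1: (11/2)/(1/2) = 11; row 2: (47/2)/(5/2) = 47/5; row 3: (11/2)/(1/2) = 11. Minimum is 47/5 at row 2 (s_2 leaves); pivot element 5/2.
Divide row 2 by 5/2; eliminate column x_2 from the other rows.
obj-row update in column s_3: 3/4 − (-1/2)·(-1/10) = 7/10.

7/10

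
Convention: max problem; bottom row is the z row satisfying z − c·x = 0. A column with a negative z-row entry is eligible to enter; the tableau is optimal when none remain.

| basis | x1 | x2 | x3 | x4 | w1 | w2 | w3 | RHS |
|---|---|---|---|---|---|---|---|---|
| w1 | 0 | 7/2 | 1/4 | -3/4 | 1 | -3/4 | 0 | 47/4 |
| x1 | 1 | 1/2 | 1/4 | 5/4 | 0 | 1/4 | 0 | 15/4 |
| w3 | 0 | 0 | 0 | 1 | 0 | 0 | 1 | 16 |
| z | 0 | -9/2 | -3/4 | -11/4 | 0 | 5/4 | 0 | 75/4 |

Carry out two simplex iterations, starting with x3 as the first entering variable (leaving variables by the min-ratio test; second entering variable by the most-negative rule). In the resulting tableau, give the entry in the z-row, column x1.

Ratio test on column x3 — row 1: (47/4)/(1/4) = 47; row 2: (15/4)/(1/4) = 15; row 3: entry 0 ≤ 0. Minimum is 15 at row 2 (x1 leaves); pivot element 1/4.
Divide row 2 by 1/4; eliminate column x3 from the other rows.
Second iteration: most negative z-row entry is -3 in column x2, so x2 enters.
Ratio test on column x2 — row 1: 8/3 = 8/3; row 2: 15/2 = 15/2; row 3: entry 0 ≤ 0. Minimum is 8/3 at row 1 (w1 leaves); pivot element 3.
Divide row 1 by 3; eliminate column x2 from the other rows.
After both pivots, the entry at the z-row, column x1 is 2.

2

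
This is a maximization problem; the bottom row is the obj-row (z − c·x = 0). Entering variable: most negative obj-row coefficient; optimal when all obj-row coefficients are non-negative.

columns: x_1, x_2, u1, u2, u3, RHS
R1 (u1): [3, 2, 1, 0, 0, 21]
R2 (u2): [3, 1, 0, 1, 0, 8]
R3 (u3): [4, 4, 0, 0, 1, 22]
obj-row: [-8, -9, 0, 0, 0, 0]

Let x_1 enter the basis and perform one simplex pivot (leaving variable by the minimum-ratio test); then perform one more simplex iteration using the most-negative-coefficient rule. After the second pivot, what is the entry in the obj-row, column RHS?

193/4

Ratio test on column x_1 — row 1: 21/3 = 7; row 2: 8/3 = 8/3; row 3: 22/4 = 11/2. Minimum is 8/3 at row 2 (u2 leaves); pivot element 3.
Divide row 2 by 3; eliminate column x_1 from the other rows.
Second iteration: most negative obj-row entry is -19/3 in column x_2, so x_2 enters.
Ratio test on column x_2 — row 1: 13/1 = 13; row 2: (8/3)/(1/3) = 8; row 3: (34/3)/(8/3) = 17/4. Minimum is 17/4 at row 3 (u3 leaves); pivot element 8/3.
Divide row 3 by 8/3; eliminate column x_2 from the other rows.
After both pivots, the entry at the obj-row, column RHS is 193/4.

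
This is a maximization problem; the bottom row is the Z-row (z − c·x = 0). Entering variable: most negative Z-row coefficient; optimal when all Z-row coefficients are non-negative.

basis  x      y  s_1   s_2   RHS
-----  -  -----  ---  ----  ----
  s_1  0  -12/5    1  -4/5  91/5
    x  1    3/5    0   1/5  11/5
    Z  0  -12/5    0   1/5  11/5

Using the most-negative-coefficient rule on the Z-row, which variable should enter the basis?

y

Negative Z-row entries: y: -12/5.
The most negative is -12/5 in column y, so y enters.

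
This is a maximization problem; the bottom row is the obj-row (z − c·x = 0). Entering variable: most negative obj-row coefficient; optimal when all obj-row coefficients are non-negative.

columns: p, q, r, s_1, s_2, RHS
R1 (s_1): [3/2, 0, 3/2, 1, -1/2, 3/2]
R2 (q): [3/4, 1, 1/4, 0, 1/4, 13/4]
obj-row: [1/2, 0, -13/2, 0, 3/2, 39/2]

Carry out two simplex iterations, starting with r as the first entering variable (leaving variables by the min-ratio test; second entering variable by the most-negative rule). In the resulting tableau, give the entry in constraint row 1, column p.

3/2

Ratio test on column r — row 1: (3/2)/(3/2) = 1; row 2: (13/4)/(1/4) = 13. Minimum is 1 at row 1 (s_1 leaves); pivot element 3/2.
Divide row 1 by 3/2; eliminate column r from the other rows.
Second iteration: most negative obj-row entry is -2/3 in column s_2, so s_2 enters.
Ratio test on column s_2 — row 1: entry -1/3 ≤ 0; row 2: 3/(1/3) = 9. Minimum is 9 at row 2 (q leaves); pivot element 1/3.
Divide row 2 by 1/3; eliminate column s_2 from the other rows.
After both pivots, the entry at constraint row 1, column p is 3/2.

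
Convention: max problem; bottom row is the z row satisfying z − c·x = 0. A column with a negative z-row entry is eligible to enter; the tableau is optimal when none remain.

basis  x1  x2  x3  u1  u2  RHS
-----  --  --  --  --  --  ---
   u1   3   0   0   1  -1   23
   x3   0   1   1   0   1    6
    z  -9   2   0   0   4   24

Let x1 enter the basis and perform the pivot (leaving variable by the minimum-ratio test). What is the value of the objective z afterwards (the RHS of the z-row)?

93

Ratio test on column x1 — row 1: 23/3 = 23/3; row 2: entry 0 ≤ 0. Minimum is 23/3 at row 1 (u1 leaves); pivot element 3.
Pivot on row 1; the z-row RHS becomes 24 − (-9)·(23/3) = 93.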